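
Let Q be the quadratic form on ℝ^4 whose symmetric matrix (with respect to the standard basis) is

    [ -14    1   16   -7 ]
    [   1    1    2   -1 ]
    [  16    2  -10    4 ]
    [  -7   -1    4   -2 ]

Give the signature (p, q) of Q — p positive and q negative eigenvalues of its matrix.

Row-reducing A symmetrically gives the diagonal entries -14, 15/14, -14/15, -3/7.
Counting signs: 1 positive, 3 negative.

(1, 3)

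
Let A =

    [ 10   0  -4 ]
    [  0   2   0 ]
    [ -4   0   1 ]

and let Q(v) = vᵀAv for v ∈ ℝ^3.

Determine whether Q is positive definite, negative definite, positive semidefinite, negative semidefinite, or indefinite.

Congruent diagonalization of A (simultaneous row and column reduction) yields pivots 10, 2, -3/5.
So there are 2 positive, 1 negative pivots.
Hence Q is indefinite.

indefinite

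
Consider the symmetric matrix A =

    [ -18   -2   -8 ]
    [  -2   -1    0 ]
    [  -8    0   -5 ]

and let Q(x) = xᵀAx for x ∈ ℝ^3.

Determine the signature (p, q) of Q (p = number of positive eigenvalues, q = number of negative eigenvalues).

(0, 3)

Row-reducing A symmetrically gives the diagonal entries -18, -7/9, -3/7.
Counting signs: 3 negative.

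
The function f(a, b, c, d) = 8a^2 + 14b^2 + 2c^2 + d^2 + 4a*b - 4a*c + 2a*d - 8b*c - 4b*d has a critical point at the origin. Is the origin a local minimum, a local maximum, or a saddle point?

local minimum

The Hessian at the origin is H = [[16, 4, -4, 2], [4, 28, -8, -4], [-4, -8, 4, 0], [2, -4, 0, 2]].
Applying the same elementary operations to the rows and columns of H produces a congruent diagonal matrix with entries 16, 27, 32/27, 5/8.
That gives 4 positive pivots.
H is positive definite, so the origin is a strict local minimum.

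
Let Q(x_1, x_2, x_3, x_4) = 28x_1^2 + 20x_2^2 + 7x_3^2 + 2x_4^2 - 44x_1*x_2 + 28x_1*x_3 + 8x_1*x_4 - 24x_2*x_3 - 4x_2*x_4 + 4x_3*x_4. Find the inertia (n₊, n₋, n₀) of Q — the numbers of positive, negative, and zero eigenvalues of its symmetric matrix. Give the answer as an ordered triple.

The symmetric matrix is A = [[28, -22, 14, 4], [-22, 20, -12, -2], [14, -12, 7, 2], [4, -2, 2, 2]].
Symmetric row and column elimination reduces A to a congruent diagonal form with pivots 28, 19/7, -7/19, 10/7.
That gives 3 positive, 1 negative pivots.

(3, 1, 0)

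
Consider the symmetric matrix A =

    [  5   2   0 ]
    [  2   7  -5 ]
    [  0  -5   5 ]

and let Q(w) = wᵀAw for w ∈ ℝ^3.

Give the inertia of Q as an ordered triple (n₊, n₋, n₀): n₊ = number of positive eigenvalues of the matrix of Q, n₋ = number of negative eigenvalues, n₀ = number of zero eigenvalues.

(3, 0, 0)

Congruent diagonalization of A (simultaneous row and column reduction) yields pivots 5, 31/5, 30/31.
Counting signs: 3 positive.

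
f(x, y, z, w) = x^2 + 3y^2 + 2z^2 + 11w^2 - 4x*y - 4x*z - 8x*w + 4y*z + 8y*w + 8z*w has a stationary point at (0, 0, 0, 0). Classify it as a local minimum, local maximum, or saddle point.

The Hessian at the origin is H = [[2, -4, -4, -8], [-4, 6, 4, 8], [-4, 4, 4, 8], [-8, 8, 8, 22]].
Applying the same elementary operations to the rows and columns of H produces a congruent diagonal matrix with entries 2, -2, 4, 6.
So there are 3 positive, 1 negative pivots.
H is indefinite, so the origin is a saddle point.

saddle point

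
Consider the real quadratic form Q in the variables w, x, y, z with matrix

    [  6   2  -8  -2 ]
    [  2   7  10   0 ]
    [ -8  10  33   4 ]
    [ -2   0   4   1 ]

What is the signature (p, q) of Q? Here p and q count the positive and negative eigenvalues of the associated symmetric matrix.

An LDLᵀ factorisation of A has diagonal entries 6, 19/3, -3, 5/19.
Counting signs: 3 positive, 1 negative.

(3, 1)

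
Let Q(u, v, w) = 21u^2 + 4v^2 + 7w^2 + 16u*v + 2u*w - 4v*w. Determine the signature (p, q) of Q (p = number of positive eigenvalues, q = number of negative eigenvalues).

(3, 0)

The symmetric matrix is A = [[21, 8, 1], [8, 4, -2], [1, -2, 7]].
Row-reducing A symmetrically gives the diagonal entries 21, 20/21, 1.
That gives 3 positive pivots.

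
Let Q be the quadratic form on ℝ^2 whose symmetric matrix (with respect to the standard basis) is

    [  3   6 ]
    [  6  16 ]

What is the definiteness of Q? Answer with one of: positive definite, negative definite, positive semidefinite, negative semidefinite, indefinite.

For the 2×2 matrix [[3, 6], [6, 16]]: det = 3·16 − (6)² = 12, trace = 19.
det > 0 so both eigenvalues share the sign of the trace; trace = 19 > 0 ⇒ both positive.

positive definite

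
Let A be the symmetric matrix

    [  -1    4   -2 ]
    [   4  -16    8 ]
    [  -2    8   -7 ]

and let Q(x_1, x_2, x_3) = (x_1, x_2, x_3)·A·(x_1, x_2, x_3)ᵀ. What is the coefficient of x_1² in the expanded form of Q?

The coefficient of x_1² is the diagonal entry A[1,1] = -1.

-1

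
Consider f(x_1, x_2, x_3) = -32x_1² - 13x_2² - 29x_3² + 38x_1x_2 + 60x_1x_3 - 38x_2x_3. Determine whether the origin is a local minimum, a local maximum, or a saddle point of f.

The Hessian at the origin is H = [[-64, 38, 60], [38, -26, -38], [60, -38, -58]].
An LDLᵀ factorisation of H has diagonal entries -64, -55/16, -6/55.
So there are 3 negative pivots.
H is negative definite, so the origin is a strict local maximum.

local maximum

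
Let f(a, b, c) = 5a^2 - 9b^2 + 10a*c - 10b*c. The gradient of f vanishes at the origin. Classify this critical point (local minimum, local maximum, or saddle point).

saddle point

The Hessian at the origin is H = [[10, 0, 10], [0, -18, -10], [10, -10, 0]].
Row-reducing H symmetrically gives the diagonal entries 10, -18, -40/9.
So there are 1 positive, 2 negative pivots.
H is indefinite, so the origin is a saddle point.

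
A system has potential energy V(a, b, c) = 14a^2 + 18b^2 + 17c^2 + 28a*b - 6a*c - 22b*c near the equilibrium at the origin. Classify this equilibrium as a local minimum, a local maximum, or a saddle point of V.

The Hessian at the origin is H = [[28, 28, -6], [28, 36, -22], [-6, -22, 34]].
Applying the same elementary operations to the rows and columns of H produces a congruent diagonal matrix with entries 28, 8, 5/7.
That gives 3 positive pivots.
H is positive definite, so the origin is a strict local minimum.

local minimum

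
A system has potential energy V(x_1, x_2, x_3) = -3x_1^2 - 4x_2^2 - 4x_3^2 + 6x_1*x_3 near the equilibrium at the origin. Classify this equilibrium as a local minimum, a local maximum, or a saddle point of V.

local maximum

The Hessian at the origin is H = [[-6, 0, 6], [0, -8, 0], [6, 0, -8]].
Row-reducing H symmetrically gives the diagonal entries -6, -8, -2.
So there are 3 negative pivots.
H is negative definite, so the origin is a strict local maximum.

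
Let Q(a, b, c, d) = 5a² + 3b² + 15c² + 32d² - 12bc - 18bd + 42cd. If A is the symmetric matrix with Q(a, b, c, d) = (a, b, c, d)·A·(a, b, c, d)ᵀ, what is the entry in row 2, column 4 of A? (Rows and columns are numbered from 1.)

The coefficient of b·d in Q is -18. For a symmetric A this equals A[2,4] + A[4,2] = 2·A[2,4].
So A[2,4] = -18/2 = -9.

-9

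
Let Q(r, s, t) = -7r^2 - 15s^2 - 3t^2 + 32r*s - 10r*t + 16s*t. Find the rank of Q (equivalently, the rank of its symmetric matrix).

Write A = [[-7, 16, -5], [16, -15, 8], [-5, 8, -3]].
Congruent diagonalization of A (simultaneous row and column reduction) yields pivots -7, 151/7, 4/151.
So there are 2 positive, 1 negative pivots.
The rank is the number of nonzero pivots: 3.

3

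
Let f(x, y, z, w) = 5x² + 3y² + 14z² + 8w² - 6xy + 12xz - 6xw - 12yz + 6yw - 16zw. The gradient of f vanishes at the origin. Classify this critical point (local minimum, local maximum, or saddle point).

local minimum

The Hessian at the origin is H = [[10, -6, 12, -6], [-6, 6, -12, 6], [12, -12, 28, -16], [-6, 6, -16, 16]].
An LDLᵀ factorisation of H has diagonal entries 10, 12/5, 4, 6.
Counting signs: 4 positive.
H is positive definite, so the origin is a strict local minimum.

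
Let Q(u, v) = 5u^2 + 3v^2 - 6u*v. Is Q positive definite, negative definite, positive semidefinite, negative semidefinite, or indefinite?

The symmetric matrix of Q is [[5, -3], [-3, 3]].
For the 2×2 matrix [[5, -3], [-3, 3]]: det = 5·3 − (-3)² = 6, trace = 8.
det > 0 so both eigenvalues share the sign of the trace; trace = 8 > 0 ⇒ both positive.

positive definite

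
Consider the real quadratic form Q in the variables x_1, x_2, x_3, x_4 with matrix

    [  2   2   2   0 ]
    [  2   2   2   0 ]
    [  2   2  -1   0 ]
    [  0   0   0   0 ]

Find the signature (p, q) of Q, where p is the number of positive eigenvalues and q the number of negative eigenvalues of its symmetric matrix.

Symmetric row and column elimination reduces A to a congruent diagonal form with pivots 2, 0, -3, 0.
Counting signs: 1 positive, 1 negative, 2 zero.

(1, 1)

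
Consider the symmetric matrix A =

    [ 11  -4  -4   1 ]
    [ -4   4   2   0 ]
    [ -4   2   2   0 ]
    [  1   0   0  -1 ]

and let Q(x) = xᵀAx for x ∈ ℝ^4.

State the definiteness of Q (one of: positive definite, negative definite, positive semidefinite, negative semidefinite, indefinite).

indefinite

An LDLᵀ factorisation of A has diagonal entries 11, 28/11, 3/7, -4/3.
Counting signs: 3 positive, 1 negative.
Hence Q is indefinite.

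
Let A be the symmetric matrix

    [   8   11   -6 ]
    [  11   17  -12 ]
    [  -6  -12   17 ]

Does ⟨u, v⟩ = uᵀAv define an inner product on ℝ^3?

yes

Leading principal minors: Δ_1 = 8, Δ_2 = 15, Δ_3 = 75.
All leading principal minors are positive, so by Sylvester's criterion Q is positive definite.
⟨·,·⟩ is an inner product exactly when A is positive definite.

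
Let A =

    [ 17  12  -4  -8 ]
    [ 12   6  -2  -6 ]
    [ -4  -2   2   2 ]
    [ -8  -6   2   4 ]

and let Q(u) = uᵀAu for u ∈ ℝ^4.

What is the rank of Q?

An LDLᵀ factorisation of A has diagonal entries 17, -42/17, 4/3, 2/7.
So there are 3 positive, 1 negative pivots.
The rank is the number of nonzero pivots: 4.

4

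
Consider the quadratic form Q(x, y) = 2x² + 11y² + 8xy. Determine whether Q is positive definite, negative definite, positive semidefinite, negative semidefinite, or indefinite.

positive definite

The symmetric matrix of Q is A = [[2, 4], [4, 11]].
Leading principal minors: Δ_1 = 2, Δ_2 = 6.
All leading principal minors are positive, so by Sylvester's criterion Q is positive definite.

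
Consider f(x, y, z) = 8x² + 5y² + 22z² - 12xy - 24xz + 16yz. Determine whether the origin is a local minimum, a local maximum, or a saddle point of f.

local minimum

The Hessian at the origin is H = [[16, -12, -24], [-12, 10, 16], [-24, 16, 44]].
Row-reducing H symmetrically gives the diagonal entries 16, 1, 4.
That gives 3 positive pivots.
H is positive definite, so the origin is a strict local minimum.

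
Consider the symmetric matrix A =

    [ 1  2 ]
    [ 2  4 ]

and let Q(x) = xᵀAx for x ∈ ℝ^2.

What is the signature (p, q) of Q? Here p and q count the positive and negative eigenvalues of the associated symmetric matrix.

Applying the same elementary operations to the rows and columns of A produces a congruent diagonal matrix with entries 1, 0.
Counting signs: 1 positive, 1 zero.

(1, 0)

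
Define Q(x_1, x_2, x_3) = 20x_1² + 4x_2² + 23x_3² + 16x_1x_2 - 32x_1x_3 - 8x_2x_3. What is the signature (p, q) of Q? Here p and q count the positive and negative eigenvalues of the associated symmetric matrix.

The associated matrix is A = [[20, 8, -16], [8, 4, -4], [-16, -4, 23]].
Congruent diagonalization of A (simultaneous row and column reduction) yields pivots 20, 4/5, 3.
That gives 3 positive pivots.

(3, 0)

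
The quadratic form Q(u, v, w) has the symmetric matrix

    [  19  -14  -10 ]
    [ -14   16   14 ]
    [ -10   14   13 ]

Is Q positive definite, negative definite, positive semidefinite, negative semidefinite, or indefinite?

positive semidefinite

Symmetric row and column elimination reduces A to a congruent diagonal form with pivots 19, 108/19, 0.
So there are 2 positive, 1 zero pivots.
Hence Q is positive semidefinite.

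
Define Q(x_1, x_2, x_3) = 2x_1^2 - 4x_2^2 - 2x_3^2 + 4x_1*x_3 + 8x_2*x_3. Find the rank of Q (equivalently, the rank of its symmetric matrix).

Write A = [[2, 0, 2], [0, -4, 4], [2, 4, -2]].
Applying the same elementary operations to the rows and columns of A produces a congruent diagonal matrix with entries 2, -4, 0.
So there are 1 positive, 1 negative, 1 zero pivots.
The rank is the number of nonzero pivots: 2.

2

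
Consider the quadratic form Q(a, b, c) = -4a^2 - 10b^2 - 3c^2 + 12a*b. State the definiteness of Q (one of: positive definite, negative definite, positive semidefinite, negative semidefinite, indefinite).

negative definite

The associated matrix is A = [[-4, 6, 0], [6, -10, 0], [0, 0, -3]].
An LDLᵀ factorisation of A has diagonal entries -4, -1, -3.
So there are 3 negative pivots.
Hence Q is negative definite.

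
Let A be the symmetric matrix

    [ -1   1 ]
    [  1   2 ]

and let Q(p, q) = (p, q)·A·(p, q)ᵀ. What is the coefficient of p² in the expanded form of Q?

-1

The coefficient of p² is the diagonal entry A[1,1] = -1.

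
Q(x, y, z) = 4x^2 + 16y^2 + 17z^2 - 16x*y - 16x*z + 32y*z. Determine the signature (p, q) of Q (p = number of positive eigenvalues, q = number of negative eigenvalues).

(2, 0)

Write A = [[4, -8, -8], [-8, 16, 16], [-8, 16, 17]].
Row-reducing A symmetrically gives the diagonal entries 4, 0, 1.
That gives 2 positive, 1 zero pivots.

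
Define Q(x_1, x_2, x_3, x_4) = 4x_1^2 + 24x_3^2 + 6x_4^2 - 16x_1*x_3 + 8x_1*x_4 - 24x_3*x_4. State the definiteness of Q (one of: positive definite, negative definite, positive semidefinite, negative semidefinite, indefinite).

The associated matrix is A = [[4, 0, -8, 4], [0, 0, 0, 0], [-8, 0, 24, -12], [4, 0, -12, 6]].
Row-reducing A symmetrically gives the diagonal entries 4, 0, 8, 0.
So there are 2 positive, 2 zero pivots.
Hence Q is positive semidefinite.

positive semidefinite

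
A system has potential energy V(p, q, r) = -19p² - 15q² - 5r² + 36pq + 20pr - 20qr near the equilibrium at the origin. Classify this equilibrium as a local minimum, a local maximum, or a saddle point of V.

saddle point

The Hessian at the origin is H = [[-38, 36, 20], [36, -30, -20], [20, -20, -10]].
An LDLᵀ factorisation of H has diagonal entries -38, 78/19, 10/39.
So there are 2 positive, 1 negative pivots.
H is indefinite, so the origin is a saddle point.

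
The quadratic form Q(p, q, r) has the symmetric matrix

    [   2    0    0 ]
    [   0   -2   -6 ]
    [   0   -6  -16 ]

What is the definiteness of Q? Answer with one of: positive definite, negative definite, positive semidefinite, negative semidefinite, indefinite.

Congruent diagonalization of A (simultaneous row and column reduction) yields pivots 2, -2, 2.
So there are 2 positive, 1 negative pivots.
Hence Q is indefinite.

indefinite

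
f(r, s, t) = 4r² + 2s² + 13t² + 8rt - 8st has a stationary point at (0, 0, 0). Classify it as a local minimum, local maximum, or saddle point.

The Hessian at the origin is H = [[8, 0, 8], [0, 4, -8], [8, -8, 26]].
Applying the same elementary operations to the rows and columns of H produces a congruent diagonal matrix with entries 8, 4, 2.
That gives 3 positive pivots.
H is positive definite, so the origin is a strict local minimum.

local minimum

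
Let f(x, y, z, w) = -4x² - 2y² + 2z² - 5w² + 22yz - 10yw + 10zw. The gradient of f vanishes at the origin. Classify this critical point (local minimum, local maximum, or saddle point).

saddle point

The Hessian at the origin is H = [[-8, 0, 0, 0], [0, -4, 22, -10], [0, 22, 4, 10], [0, -10, 10, -10]].
Row-reducing H symmetrically gives the diagonal entries -8, -4, 125, -6/5.
So there are 1 positive, 3 negative pivots.
H is indefinite, so the origin is a saddle point.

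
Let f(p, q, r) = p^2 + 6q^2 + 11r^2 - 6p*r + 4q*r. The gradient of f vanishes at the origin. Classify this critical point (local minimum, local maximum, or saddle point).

The Hessian at the origin is H = [[2, 0, -6], [0, 12, 4], [-6, 4, 22]].
Row-reducing H symmetrically gives the diagonal entries 2, 12, 8/3.
That gives 3 positive pivots.
H is positive definite, so the origin is a strict local minimum.

local minimum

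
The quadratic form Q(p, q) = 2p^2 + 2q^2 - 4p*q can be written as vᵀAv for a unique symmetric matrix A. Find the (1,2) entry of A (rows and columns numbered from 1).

-2

The coefficient of p·q in Q is -4. For a symmetric A this equals A[1,2] + A[2,1] = 2·A[1,2].
So A[1,2] = -4/2 = -2.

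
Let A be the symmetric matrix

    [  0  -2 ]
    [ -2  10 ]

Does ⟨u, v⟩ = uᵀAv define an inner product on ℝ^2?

For the 2×2 matrix [[0, -2], [-2, 10]]: det = 0·10 − (-2)² = -4, trace = 10.
det < 0 so the eigenvalues have opposite signs; the form is indefinite.
⟨·,·⟩ is an inner product exactly when A is positive definite.

no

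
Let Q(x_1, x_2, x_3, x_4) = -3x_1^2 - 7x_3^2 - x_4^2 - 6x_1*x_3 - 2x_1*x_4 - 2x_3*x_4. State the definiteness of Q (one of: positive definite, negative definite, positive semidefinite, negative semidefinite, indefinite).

negative semidefinite

Write A = [[-3, 0, -3, -1], [0, 0, 0, 0], [-3, 0, -7, -1], [-1, 0, -1, -1]].
Applying the same elementary operations to the rows and columns of A produces a congruent diagonal matrix with entries -3, 0, -4, -2/3.
That gives 3 negative, 1 zero pivots.
Hence Q is negative semidefinite.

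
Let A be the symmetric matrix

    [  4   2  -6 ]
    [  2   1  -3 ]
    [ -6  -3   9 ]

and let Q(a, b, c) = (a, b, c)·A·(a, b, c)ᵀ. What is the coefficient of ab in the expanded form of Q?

The coefficient of ab is A[1,2] + A[2,1] = 2·2 = 4.

4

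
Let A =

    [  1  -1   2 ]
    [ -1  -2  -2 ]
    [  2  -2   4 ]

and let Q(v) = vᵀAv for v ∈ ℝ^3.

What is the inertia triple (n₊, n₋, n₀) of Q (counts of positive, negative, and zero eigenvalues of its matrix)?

(1, 1, 1)

Row-reducing A symmetrically gives the diagonal entries 1, -3, 0.
So there are 1 positive, 1 negative, 1 zero pivots.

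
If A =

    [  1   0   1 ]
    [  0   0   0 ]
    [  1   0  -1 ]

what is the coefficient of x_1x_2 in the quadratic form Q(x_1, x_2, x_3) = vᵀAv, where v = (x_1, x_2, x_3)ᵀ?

0

The coefficient of x_1x_2 is A[1,2] + A[2,1] = 2·0 = 0.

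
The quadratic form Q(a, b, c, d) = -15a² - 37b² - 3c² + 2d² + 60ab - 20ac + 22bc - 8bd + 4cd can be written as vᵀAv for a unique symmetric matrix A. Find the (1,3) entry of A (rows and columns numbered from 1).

-10

The coefficient of a·c in Q is -20. For a symmetric A this equals A[1,3] + A[3,1] = 2·A[1,3].
So A[1,3] = -20/2 = -10.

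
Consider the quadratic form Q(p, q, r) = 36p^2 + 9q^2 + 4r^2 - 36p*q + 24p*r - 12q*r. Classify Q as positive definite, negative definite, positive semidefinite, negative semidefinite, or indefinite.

positive semidefinite

The symmetric matrix is A = [[36, -18, 12], [-18, 9, -6], [12, -6, 4]].
Applying the same elementary operations to the rows and columns of A produces a congruent diagonal matrix with entries 36, 0, 0.
So there are 1 positive, 2 zero pivots.
Hence Q is positive semidefinite.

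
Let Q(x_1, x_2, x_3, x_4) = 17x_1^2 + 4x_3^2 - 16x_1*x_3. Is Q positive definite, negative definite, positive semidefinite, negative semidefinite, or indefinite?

positive semidefinite

Write A = [[17, 0, -8, 0], [0, 0, 0, 0], [-8, 0, 4, 0], [0, 0, 0, 0]].
Symmetric row and column elimination reduces A to a congruent diagonal form with pivots 17, 0, 4/17, 0.
Counting signs: 2 positive, 2 zero.
Hence Q is positive semidefinite.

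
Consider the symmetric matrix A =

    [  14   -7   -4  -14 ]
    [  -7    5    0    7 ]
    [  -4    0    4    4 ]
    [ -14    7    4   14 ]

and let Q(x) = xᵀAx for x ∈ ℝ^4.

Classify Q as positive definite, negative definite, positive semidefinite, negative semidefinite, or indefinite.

Symmetric row and column elimination reduces A to a congruent diagonal form with pivots 14, 3/2, 4/21, 0.
So there are 3 positive, 1 zero pivots.
Hence Q is positive semidefinite.

positive semidefinite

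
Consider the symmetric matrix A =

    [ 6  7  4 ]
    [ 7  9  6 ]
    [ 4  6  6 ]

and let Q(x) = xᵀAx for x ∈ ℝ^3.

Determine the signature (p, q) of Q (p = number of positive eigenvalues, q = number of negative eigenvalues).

Congruent diagonalization of A (simultaneous row and column reduction) yields pivots 6, 5/6, 6/5.
That gives 3 positive pivots.

(3, 0)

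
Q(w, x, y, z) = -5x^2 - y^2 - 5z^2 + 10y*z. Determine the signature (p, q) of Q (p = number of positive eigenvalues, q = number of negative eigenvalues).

The symmetric matrix is A = [[0, 0, 0, 0], [0, -5, 0, 0], [0, 0, -1, 5], [0, 0, 5, -5]].
Applying the same elementary operations to the rows and columns of A produces a congruent diagonal matrix with entries 0, -5, -1, 20.
So there are 1 positive, 2 negative, 1 zero pivots.

(1, 2)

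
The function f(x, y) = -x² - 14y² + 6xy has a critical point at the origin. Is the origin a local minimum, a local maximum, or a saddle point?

local maximum

The Hessian at the origin is H = [[-2, 6], [6, -28]].
det H = -2·-28 − (6)² = 20 > 0 and H[1,1] = -2 < 0, so H is negative definite.
Therefore the origin is a local maximum.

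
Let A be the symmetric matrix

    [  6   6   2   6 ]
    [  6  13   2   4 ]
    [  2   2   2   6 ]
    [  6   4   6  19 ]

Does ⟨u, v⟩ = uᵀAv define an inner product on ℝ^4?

Leading principal minors: Δ_1 = 6, Δ_2 = 42, Δ_3 = 56, Δ_4 = 24.
All leading principal minors are positive, so by Sylvester's criterion Q is positive definite.
⟨·,·⟩ is an inner product exactly when A is positive definite.

yes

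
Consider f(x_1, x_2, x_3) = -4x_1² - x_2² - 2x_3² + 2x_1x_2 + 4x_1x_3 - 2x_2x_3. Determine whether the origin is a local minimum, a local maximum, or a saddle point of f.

The Hessian at the origin is H = [[-8, 2, 4], [2, -2, -2], [4, -2, -4]].
Congruent diagonalization of H (simultaneous row and column reduction) yields pivots -8, -3/2, -4/3.
That gives 3 negative pivots.
H is negative definite, so the origin is a strict local maximum.

local maximum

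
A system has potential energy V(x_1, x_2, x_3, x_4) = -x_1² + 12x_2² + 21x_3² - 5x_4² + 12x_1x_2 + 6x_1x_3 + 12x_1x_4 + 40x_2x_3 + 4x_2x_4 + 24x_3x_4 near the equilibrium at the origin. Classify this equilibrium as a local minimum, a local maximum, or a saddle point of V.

saddle point

The Hessian at the origin is H = [[-2, 12, 6, 12], [12, 24, 40, 4], [6, 40, 42, 24], [12, 4, 24, -10]].
Applying the same elementary operations to the rows and columns of H produces a congruent diagonal matrix with entries -2, 96, -1/6, 2.
So there are 2 positive, 2 negative pivots.
H is indefinite, so the origin is a saddle point.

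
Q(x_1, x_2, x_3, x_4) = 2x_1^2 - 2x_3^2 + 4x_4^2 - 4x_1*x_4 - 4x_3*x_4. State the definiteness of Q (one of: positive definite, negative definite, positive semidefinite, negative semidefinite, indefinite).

indefinite

The symmetric matrix is A = [[2, 0, 0, -2], [0, 0, 0, 0], [0, 0, -2, -2], [-2, 0, -2, 4]].
Symmetric row and column elimination reduces A to a congruent diagonal form with pivots 2, 0, -2, 4.
So there are 2 positive, 1 negative, 1 zero pivots.
Hence Q is indefinite.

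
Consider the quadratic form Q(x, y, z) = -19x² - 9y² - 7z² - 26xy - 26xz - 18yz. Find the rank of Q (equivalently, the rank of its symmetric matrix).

3

The associated matrix is A = [[-19, -13, -13], [-13, -9, -9], [-13, -9, -7]].
An LDLᵀ factorisation of A has diagonal entries -19, -2/19, 2.
That gives 1 positive, 2 negative pivots.
The rank is the number of nonzero pivots: 3.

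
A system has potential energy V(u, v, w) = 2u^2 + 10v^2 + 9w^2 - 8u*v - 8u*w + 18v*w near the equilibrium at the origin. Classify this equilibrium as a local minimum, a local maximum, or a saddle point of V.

local minimum

The Hessian at the origin is H = [[4, -8, -8], [-8, 20, 18], [-8, 18, 18]].
Applying the same elementary operations to the rows and columns of H produces a congruent diagonal matrix with entries 4, 4, 1.
That gives 3 positive pivots.
H is positive definite, so the origin is a strict local minimum.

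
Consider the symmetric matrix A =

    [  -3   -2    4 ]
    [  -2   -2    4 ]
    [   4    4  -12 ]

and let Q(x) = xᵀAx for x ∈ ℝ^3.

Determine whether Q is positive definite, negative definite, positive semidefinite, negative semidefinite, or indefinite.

negative definite

Row-reducing A symmetrically gives the diagonal entries -3, -2/3, -4.
Counting signs: 3 negative.
Hence Q is negative definite.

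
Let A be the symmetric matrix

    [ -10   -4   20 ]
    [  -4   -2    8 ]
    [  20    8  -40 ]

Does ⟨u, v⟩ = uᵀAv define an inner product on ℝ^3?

Congruent diagonalization of A (simultaneous row and column reduction) yields pivots -10, -2/5, 0.
So there are 2 negative, 1 zero pivots.
Hence Q is negative semidefinite.
⟨·,·⟩ is an inner product exactly when A is positive definite.

no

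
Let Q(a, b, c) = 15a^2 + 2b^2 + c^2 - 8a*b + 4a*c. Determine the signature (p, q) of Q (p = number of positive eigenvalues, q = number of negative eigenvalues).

(3, 0)

The associated matrix is A = [[15, -4, 2], [-4, 2, 0], [2, 0, 1]].
Symmetric row and column elimination reduces A to a congruent diagonal form with pivots 15, 14/15, 3/7.
Counting signs: 3 positive.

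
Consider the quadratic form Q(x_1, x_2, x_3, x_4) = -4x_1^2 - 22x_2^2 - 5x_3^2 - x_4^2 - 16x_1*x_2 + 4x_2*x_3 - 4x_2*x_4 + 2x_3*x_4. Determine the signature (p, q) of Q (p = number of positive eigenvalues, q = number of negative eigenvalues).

Write A = [[-4, -8, 0, 0], [-8, -22, 2, -2], [0, 2, -5, 1], [0, -2, 1, -1]].
Congruent diagonalization of A (simultaneous row and column reduction) yields pivots -4, -6, -13/3, -4/13.
That gives 4 negative pivots.

(0, 4)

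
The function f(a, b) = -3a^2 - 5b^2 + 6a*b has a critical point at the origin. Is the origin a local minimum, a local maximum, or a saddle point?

local maximum

The Hessian at the origin is H = [[-6, 6], [6, -10]].
det H = -6·-10 − (6)² = 24 > 0 and H[1,1] = -6 < 0, so H is negative definite.
Therefore the origin is a local maximum.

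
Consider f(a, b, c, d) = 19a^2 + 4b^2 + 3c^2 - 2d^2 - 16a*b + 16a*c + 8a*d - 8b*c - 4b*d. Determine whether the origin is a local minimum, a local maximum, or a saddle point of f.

saddle point

The Hessian at the origin is H = [[38, -16, 16, 8], [-16, 8, -8, -4], [16, -8, 6, 0], [8, -4, 0, -4]].
An LDLᵀ factorisation of H has diagonal entries 38, 24/19, -2, 2.
So there are 3 positive, 1 negative pivots.
H is indefinite, so the origin is a saddle point.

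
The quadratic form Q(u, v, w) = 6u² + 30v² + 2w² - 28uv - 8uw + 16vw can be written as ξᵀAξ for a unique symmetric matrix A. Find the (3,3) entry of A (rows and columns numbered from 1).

2

The coefficient of w² in Q is 2, and that is exactly A[3,3].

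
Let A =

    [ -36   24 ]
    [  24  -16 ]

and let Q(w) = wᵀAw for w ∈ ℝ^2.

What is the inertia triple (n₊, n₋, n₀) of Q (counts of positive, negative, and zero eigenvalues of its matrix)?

Row-reducing A symmetrically gives the diagonal entries -36, 0.
That gives 1 negative, 1 zero pivots.

(0, 1, 1)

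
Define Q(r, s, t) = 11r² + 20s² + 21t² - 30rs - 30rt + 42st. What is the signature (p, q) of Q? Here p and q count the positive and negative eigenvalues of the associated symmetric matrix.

(2, 1)

The symmetric matrix is A = [[11, -15, -15], [-15, 20, 21], [-15, 21, 21]].
Symmetric row and column elimination reduces A to a congruent diagonal form with pivots 11, -5/11, 6/5.
So there are 2 positive, 1 negative pivots.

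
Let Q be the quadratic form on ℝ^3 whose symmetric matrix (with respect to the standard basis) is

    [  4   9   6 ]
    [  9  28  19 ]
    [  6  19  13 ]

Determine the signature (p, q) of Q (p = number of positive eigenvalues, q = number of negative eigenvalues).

(3, 0)

Row-reducing A symmetrically gives the diagonal entries 4, 31/4, 3/31.
So there are 3 positive pivots.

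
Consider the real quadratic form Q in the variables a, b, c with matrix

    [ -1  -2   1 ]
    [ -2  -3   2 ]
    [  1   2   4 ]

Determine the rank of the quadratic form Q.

Congruent diagonalization of A (simultaneous row and column reduction) yields pivots -1, 1, 5.
Counting signs: 2 positive, 1 negative.
The rank is the number of nonzero pivots: 3.

3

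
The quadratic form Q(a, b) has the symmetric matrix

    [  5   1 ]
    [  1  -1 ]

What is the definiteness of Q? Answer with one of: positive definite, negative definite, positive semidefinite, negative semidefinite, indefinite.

indefinite

Congruent diagonalization of A (simultaneous row and column reduction) yields pivots 5, -6/5.
That gives 1 positive, 1 negative pivots.
Hence Q is indefinite.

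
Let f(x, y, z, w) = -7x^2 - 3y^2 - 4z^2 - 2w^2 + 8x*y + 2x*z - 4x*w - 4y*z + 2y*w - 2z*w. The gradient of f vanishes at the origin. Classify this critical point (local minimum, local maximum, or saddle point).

The Hessian at the origin is H = [[-14, 8, 2, -4], [8, -6, -4, 2], [2, -4, -8, -2], [-4, 2, -2, -4]].
Symmetric row and column elimination reduces H to a congruent diagonal form with pivots -14, -10/7, -2, -4/5.
So there are 4 negative pivots.
H is negative definite, so the origin is a strict local maximum.

local maximum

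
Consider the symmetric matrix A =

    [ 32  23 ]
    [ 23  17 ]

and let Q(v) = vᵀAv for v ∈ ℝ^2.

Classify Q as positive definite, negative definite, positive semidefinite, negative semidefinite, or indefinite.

For the 2×2 matrix [[32, 23], [23, 17]]: det = 32·17 − (23)² = 15, trace = 49.
det > 0 so both eigenvalues share the sign of the trace; trace = 49 > 0 ⇒ both positive.

positive definite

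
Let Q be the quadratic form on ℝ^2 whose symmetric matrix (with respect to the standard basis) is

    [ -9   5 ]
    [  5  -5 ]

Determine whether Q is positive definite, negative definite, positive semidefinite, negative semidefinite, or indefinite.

Leading principal minors: Δ_1 = -9, Δ_2 = 20.
The signs alternate starting with Δ_1 < 0, so by Sylvester's criterion Q is negative definite.

negative definite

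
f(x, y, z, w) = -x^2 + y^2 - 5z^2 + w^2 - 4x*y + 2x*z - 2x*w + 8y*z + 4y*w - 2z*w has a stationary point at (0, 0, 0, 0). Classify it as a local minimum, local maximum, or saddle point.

saddle point

The Hessian at the origin is H = [[-2, -4, 2, -2], [-4, 2, 8, 4], [2, 8, -10, -2], [-2, 4, -2, 2]].
An LDLᵀ factorisation of H has diagonal entries -2, 10, -48/5, 3.
That gives 2 positive, 2 negative pivots.
H is indefinite, so the origin is a saddle point.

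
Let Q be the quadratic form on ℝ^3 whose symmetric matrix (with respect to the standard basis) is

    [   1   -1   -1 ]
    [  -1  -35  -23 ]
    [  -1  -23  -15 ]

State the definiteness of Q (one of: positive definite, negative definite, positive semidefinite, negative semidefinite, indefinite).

Congruent diagonalization of A (simultaneous row and column reduction) yields pivots 1, -36, 0.
Counting signs: 1 positive, 1 negative, 1 zero.
Hence Q is indefinite.

indefinite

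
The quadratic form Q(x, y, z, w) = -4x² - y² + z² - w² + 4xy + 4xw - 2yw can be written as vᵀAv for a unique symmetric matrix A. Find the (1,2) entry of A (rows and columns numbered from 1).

The coefficient of x·y in Q is 4. For a symmetric A this equals A[1,2] + A[2,1] = 2·A[1,2].
So A[1,2] = 4/2 = 2.

2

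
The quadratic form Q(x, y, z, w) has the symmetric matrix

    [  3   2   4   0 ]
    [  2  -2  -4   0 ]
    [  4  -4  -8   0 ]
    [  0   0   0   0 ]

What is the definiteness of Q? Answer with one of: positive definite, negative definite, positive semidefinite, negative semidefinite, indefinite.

Congruent diagonalization of A (simultaneous row and column reduction) yields pivots 3, -10/3, 0, 0.
That gives 1 positive, 1 negative, 2 zero pivots.
Hence Q is indefinite.

indefinite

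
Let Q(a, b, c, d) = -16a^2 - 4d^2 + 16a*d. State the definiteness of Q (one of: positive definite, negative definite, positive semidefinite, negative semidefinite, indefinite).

negative semidefinite

Write A = [[-16, 0, 0, 8], [0, 0, 0, 0], [0, 0, 0, 0], [8, 0, 0, -4]].
Row-reducing A symmetrically gives the diagonal entries -16, 0, 0, 0.
That gives 1 negative, 3 zero pivots.
Hence Q is negative semidefinite.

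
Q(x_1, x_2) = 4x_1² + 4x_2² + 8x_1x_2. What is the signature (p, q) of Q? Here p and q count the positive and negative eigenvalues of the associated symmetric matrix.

The associated matrix is A = [[4, 4], [4, 4]].
Applying the same elementary operations to the rows and columns of A produces a congruent diagonal matrix with entries 4, 0.
That gives 1 positive, 1 zero pivots.

(1, 0)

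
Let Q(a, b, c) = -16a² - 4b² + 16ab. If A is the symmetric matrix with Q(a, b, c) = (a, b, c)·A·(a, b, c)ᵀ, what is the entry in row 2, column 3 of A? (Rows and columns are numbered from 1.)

0

The coefficient of b·c in Q is 0. For a symmetric A this equals A[2,3] + A[3,2] = 2·A[2,3].
So A[2,3] = 0/2 = 0.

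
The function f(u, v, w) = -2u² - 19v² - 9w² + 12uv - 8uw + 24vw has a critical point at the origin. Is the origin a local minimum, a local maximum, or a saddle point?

local maximum

The Hessian at the origin is H = [[-4, 12, -8], [12, -38, 24], [-8, 24, -18]].
An LDLᵀ factorisation of H has diagonal entries -4, -2, -2.
Counting signs: 3 negative.
H is negative definite, so the origin is a strict local maximum.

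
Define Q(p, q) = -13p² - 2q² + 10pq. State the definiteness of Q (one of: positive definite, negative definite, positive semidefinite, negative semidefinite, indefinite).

The symmetric matrix of Q is A = [[-13, 5], [5, -2]].
Leading principal minors: Δ_1 = -13, Δ_2 = 1.
The signs alternate starting with Δ_1 < 0, so by Sylvester's criterion Q is negative definite.

negative definite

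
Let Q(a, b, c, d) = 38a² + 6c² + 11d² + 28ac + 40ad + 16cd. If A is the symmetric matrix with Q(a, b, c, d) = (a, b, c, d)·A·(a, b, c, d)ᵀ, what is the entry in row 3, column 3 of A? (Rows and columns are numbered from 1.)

The coefficient of c² in Q is 6, and that is exactly A[3,3].

6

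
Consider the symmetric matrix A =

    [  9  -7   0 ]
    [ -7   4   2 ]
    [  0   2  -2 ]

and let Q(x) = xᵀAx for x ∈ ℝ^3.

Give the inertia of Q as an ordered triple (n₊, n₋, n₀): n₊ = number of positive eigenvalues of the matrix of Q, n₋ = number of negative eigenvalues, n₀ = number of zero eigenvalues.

(2, 1, 0)

An LDLᵀ factorisation of A has diagonal entries 9, -13/9, 10/13.
So there are 2 positive, 1 negative pivots.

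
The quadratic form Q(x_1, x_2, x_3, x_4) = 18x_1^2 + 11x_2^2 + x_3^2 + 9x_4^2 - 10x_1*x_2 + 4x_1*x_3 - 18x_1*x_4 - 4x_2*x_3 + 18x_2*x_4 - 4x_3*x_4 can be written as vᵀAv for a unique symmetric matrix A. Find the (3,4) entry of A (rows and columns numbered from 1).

-2

The coefficient of x_3·x_4 in Q is -4. For a symmetric A this equals A[3,4] + A[4,3] = 2·A[3,4].
So A[3,4] = -4/2 = -2.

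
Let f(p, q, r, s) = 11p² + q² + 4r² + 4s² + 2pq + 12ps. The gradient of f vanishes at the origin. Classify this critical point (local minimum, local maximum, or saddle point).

The Hessian at the origin is H = [[22, 2, 0, 12], [2, 2, 0, 0], [0, 0, 8, 0], [12, 0, 0, 8]].
Congruent diagonalization of H (simultaneous row and column reduction) yields pivots 22, 20/11, 8, 4/5.
Counting signs: 4 positive.
H is positive definite, so the origin is a strict local minimum.

local minimum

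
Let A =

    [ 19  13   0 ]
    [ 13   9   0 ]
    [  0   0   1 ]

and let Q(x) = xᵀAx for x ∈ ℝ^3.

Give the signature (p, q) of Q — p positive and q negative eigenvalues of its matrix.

(3, 0)

Congruent diagonalization of A (simultaneous row and column reduction) yields pivots 19, 2/19, 1.
So there are 3 positive pivots.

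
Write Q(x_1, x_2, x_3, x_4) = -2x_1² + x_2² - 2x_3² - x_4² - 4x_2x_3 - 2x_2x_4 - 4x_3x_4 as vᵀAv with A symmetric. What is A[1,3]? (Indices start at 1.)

0

The coefficient of x_1·x_3 in Q is 0. For a symmetric A this equals A[1,3] + A[3,1] = 2·A[1,3].
So A[1,3] = 0/2 = 0.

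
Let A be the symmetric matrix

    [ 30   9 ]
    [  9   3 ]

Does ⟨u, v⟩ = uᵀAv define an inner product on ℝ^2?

yes

For the 2×2 matrix [[30, 9], [9, 3]]: det = 30·3 − (9)² = 9, trace = 33.
det > 0 so both eigenvalues share the sign of the trace; trace = 33 > 0 ⇒ both positive.
⟨·,·⟩ is an inner product exactly when A is positive definite.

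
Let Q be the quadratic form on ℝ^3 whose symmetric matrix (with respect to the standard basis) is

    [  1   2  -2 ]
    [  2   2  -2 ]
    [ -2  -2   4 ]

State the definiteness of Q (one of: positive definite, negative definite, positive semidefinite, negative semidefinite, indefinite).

Symmetric row and column elimination reduces A to a congruent diagonal form with pivots 1, -2, 2.
Counting signs: 2 positive, 1 negative.
Hence Q is indefinite.

indefinite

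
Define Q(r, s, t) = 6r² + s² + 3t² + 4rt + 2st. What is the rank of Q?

The symmetric matrix is A = [[6, 0, 2], [0, 1, 1], [2, 1, 3]].
Congruent diagonalization of A (simultaneous row and column reduction) yields pivots 6, 1, 4/3.
So there are 3 positive pivots.
The rank is the number of nonzero pivots: 3.

3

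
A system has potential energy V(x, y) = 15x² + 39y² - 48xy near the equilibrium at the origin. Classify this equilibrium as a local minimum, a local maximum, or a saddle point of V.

The Hessian at the origin is H = [[30, -48], [-48, 78]].
det H = 30·78 − (-48)² = 36 > 0 and H[1,1] = 30 > 0, so H is positive definite.
Therefore the origin is a local minimum.

local minimum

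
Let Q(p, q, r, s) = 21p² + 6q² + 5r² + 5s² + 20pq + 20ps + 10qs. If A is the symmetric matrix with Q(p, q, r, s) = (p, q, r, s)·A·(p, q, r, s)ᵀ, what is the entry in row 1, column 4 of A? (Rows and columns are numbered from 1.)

10

The coefficient of p·s in Q is 20. For a symmetric A this equals A[1,4] + A[4,1] = 2·A[1,4].
So A[1,4] = 20/2 = 10.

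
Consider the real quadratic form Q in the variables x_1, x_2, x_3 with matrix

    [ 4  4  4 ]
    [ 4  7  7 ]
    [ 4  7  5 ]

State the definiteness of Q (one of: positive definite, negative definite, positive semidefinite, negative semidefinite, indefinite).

indefinite

Applying the same elementary operations to the rows and columns of A produces a congruent diagonal matrix with entries 4, 3, -2.
That gives 2 positive, 1 negative pivots.
Hence Q is indefinite.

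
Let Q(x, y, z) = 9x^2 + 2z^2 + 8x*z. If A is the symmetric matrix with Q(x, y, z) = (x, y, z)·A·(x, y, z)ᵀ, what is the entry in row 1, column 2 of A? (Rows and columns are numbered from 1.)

The coefficient of x·y in Q is 0. For a symmetric A this equals A[1,2] + A[2,1] = 2·A[1,2].
So A[1,2] = 0/2 = 0.

0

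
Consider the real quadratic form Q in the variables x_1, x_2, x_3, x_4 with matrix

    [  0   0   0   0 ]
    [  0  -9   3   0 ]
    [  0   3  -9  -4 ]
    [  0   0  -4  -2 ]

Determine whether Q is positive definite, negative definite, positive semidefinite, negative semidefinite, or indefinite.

Symmetric row and column elimination reduces A to a congruent diagonal form with pivots 0, -9, -8, 0.
So there are 2 negative, 2 zero pivots.
Hence Q is negative semidefinite.

negative semidefinite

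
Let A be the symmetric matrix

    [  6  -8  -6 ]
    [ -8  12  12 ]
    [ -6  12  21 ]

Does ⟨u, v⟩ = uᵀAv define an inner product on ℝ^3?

An LDLᵀ factorisation of A has diagonal entries 6, 4/3, 3.
So there are 3 positive pivots.
Hence Q is positive definite.
⟨·,·⟩ is an inner product exactly when A is positive definite.

yes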